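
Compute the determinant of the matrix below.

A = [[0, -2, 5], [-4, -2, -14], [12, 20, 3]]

Forward elimination:
R1 <-> R2   (pivot in column 1 was zero)
[ -4  -2  -14 ]
[  0  -2    5 ]
[ 12  20    3 ]
R3 <- R3 - (-3)*R1:  [   0   14  -39 ]
R3 <- R3 - (-7)*R2:  [  0   0  -4 ]
Upper-triangular form:
[ -4  -2  -14 ]
[  0  -2    5 ]
[  0   0   -4 ]
det(A) = (-1)^1 * (-4) * (-2) * (-4) = 32  (1 row swap -> sign -1)

det(A) = 32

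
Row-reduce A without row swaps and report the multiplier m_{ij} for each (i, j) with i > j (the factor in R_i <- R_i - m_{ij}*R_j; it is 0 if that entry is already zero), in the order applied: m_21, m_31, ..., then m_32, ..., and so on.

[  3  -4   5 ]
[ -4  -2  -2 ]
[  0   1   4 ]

multipliers: -4/3, 0, -3/22

Forward elimination:
R2 <- R2 - (-4/3)*R1:  [     0  -22/3   14/3 ]
R3: entry in column 1 is already 0 -> m_{31} = 0 (no row operation needed)
R3 <- R3 - (-3/22)*R2:  [     0      0  51/11 ]
Multipliers (in order of application): m_{21} = -4/3, m_{31} = 0, m_{32} = -3/22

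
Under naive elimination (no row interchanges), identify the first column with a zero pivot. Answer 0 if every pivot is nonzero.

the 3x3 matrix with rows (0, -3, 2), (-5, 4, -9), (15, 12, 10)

Naive forward elimination:
Pivot entry (1,1) is zero but row 2 has -5 in column 1 -> naive elimination stops; a row interchange (e.g. R1 <-> R2) would be required here.

first zero-pivot column = 1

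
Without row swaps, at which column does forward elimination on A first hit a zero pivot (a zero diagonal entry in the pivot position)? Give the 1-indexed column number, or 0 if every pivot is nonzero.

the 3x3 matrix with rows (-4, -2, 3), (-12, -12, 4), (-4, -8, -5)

first zero-pivot column = 0

Naive forward elimination:
R2 <- R2 - (3)*R1:  [  0  -6  -5 ]
R3 <- R3 - (1)*R1:  [  0  -6  -8 ]
R3 <- R3 - (1)*R2:  [  0   0  -3 ]
All pivots nonzero; naive elimination completes without hitting a zero pivot.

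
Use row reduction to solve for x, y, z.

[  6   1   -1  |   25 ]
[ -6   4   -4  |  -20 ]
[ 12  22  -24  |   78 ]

(4, -3, -4)

Forward elimination on [A|b]:
R2 <- R2 - (-1)*R1:  [  0   5  -5   5 ]
R3 <- R3 - (2)*R1:  [   0   20  -22   28 ]
R3 <- R3 - (4)*R2:  [  0   0  -2   8 ]
Row echelon form:
[ 6  1  -1  |  25 ]
[ 0  5  -5  |   5 ]
[ 0  0  -2  |   8 ]
Back-substitution:
z = (8) / -2 = -4
y = (5 - (-5)*(-4)) / 5 = -3
x = (25 - (1)*(-3) - (-1)*(-4)) / 6 = 4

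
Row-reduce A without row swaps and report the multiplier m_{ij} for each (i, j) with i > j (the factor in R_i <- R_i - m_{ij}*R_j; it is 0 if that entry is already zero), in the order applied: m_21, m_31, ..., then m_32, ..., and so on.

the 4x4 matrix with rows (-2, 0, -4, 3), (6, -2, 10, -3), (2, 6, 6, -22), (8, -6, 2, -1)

Forward elimination:
R2 <- R2 - (-3)*R1:  [  0  -2  -2   6 ]
R3 <- R3 - (-1)*R1:  [   0    6    2  -19 ]
R4 <- R4 - (-4)*R1:  [   0   -6  -14   11 ]
R3 <- R3 - (-3)*R2:  [  0   0  -4  -1 ]
R4 <- R4 - (3)*R2:  [  0   0  -8  -7 ]
R4 <- R4 - (2)*R3:  [  0   0   0  -5 ]
Multipliers (in order of application): m_{21} = -3, m_{31} = -1, m_{41} = -4, m_{32} = -3, m_{42} = 3, m_{43} = 2

multipliers: -3, -1, -4, -3, 3, 2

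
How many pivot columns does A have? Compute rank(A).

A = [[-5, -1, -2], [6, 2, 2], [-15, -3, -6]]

rank(A) = 2

Row reduction:
R2 <- R2 - (-6/5)*R1:  [    0   4/5  -2/5 ]
R3 <- R3 - (3)*R1:  [ 0  0  0 ]
Row echelon form:
[ -5   -1    -2 ]
[  0  4/5  -2/5 ]
[  0    0     0 ]
Nonzero rows / pivot columns: 2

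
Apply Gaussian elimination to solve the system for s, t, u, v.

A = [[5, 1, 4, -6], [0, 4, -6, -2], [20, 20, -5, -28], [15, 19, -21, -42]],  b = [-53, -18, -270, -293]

Forward elimination on [A|b]:
R3 <- R3 - (4)*R1:  [   0   16  -21   -4  -58 ]
R4 <- R4 - (3)*R1:  [    0    16   -33   -24  -134 ]
R3 <- R3 - (4)*R2:  [  0   0   3   4  14 ]
R4 <- R4 - (4)*R2:  [   0    0   -9  -16  -62 ]
R4 <- R4 - (-3)*R3:  [   0    0    0   -4  -20 ]
Row echelon form:
[ 5  1   4  -6  |  -53 ]
[ 0  4  -6  -2  |  -18 ]
[ 0  0   3   4  |   14 ]
[ 0  0   0  -4  |  -20 ]
Back-substitution:
v = (-20) / -4 = 5
u = (14 - (4)*(5)) / 3 = -2
t = (-18 - (-6)*(-2) - (-2)*(5)) / 4 = -5
s = (-53 - (1)*(-5) - (4)*(-2) - (-6)*(5)) / 5 = -2

(-2, -5, -2, 5)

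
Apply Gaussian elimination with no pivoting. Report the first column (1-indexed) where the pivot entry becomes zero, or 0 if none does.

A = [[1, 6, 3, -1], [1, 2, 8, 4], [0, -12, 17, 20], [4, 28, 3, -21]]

Naive forward elimination:
R2 <- R2 - (1)*R1:  [  0  -4   5   5 ]
R4 <- R4 - (4)*R1:  [   0    4   -9  -17 ]
R3 <- R3 - (3)*R2:  [ 0  0  2  5 ]
R4 <- R4 - (-1)*R2:  [   0    0   -4  -12 ]
R4 <- R4 - (-2)*R3:  [  0   0   0  -2 ]
All pivots nonzero; naive elimination completes without hitting a zero pivot.

first zero-pivot column = 0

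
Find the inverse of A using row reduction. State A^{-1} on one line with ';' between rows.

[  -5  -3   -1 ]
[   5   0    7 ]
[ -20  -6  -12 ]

inverse = [7/10 -1/2 -7/20; -4/3 2/3 1/2; -1/2 1/2 1/4]

Gauss-Jordan on [A | I]:
R1 <- (1/-5)*R1:  [    1   3/5   1/5  |  -1/5     0     0 ]
R2 <- R2 - (5)*R1:  [  0  -3   6  |   1   1   0 ]
R3 <- R3 - (-20)*R1:  [  0   6  -8  |  -4   0   1 ]
R2 <- (1/-3)*R2:  [    0     1    -2  |  -1/3  -1/3     0 ]
R1 <- R1 - (3/5)*R2:  [   1    0  7/5  |    0  1/5    0 ]
R3 <- R3 - (6)*R2:  [  0   0   4  |  -2   2   1 ]
R3 <- (1/4)*R3:  [    0     0     1  |  -1/2   1/2   1/4 ]
R1 <- R1 - (7/5)*R3:  [     1      0      0  |   7/10   -1/2  -7/20 ]
R2 <- R2 - (-2)*R3:  [    0     1     0  |  -4/3   2/3   1/2 ]
Right block of [I | A^{-1}] is the inverse:
[ 7/10  -1/2  -7/20 ]
[ -4/3   2/3    1/2 ]
[ -1/2   1/2    1/4 ]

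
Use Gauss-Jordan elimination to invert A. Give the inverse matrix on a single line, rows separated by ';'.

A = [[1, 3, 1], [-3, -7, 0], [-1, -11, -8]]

inverse = [28/5 13/10 7/10; -12/5 -7/10 -3/10; 13/5 4/5 1/5]

Gauss-Jordan on [A | I]:
R2 <- R2 - (-3)*R1:  [ 0  2  3  |  3  1  0 ]
R3 <- R3 - (-1)*R1:  [  0  -8  -7  |   1   0   1 ]
R2 <- (1/2)*R2:  [   0    1  3/2  |  3/2  1/2    0 ]
R1 <- R1 - (3)*R2:  [    1     0  -7/2  |  -7/2  -3/2     0 ]
R3 <- R3 - (-8)*R2:  [  0   0   5  |  13   4   1 ]
R3 <- (1/5)*R3:  [    0     0     1  |  13/5   4/5   1/5 ]
R1 <- R1 - (-7/2)*R3:  [     1      0      0  |   28/5  13/10   7/10 ]
R2 <- R2 - (3/2)*R3:  [     0      1      0  |  -12/5  -7/10  -3/10 ]
Right block of [I | A^{-1}] is the inverse:
[  28/5  13/10   7/10 ]
[ -12/5  -7/10  -3/10 ]
[  13/5    4/5    1/5 ]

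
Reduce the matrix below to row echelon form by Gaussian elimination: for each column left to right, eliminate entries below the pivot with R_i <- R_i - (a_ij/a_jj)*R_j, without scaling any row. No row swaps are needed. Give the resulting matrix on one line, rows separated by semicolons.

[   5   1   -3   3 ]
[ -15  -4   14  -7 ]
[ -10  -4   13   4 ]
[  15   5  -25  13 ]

Forward elimination:
R2 <- R2 - (-3)*R1:  [  0  -1   5   2 ]
R3 <- R3 - (-2)*R1:  [  0  -2   7  10 ]
R4 <- R4 - (3)*R1:  [   0    2  -16    4 ]
R3 <- R3 - (2)*R2:  [  0   0  -3   6 ]
R4 <- R4 - (-2)*R2:  [  0   0  -6   8 ]
R4 <- R4 - (2)*R3:  [  0   0   0  -4 ]
Row echelon form:
[ 5   1  -3   3 ]
[ 0  -1   5   2 ]
[ 0   0  -3   6 ]
[ 0   0   0  -4 ]

REF = [5 1 -3 3; 0 -1 5 2; 0 0 -3 6; 0 0 0 -4]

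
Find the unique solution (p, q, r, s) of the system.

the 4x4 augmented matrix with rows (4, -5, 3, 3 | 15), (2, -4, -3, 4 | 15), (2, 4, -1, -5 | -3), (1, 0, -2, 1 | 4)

Forward elimination on [A|b]:
R2 <- R2 - (1/2)*R1:  [    0  -3/2  -9/2   5/2  15/2 ]
R3 <- R3 - (1/2)*R1:  [     0   13/2   -5/2  -13/2  -21/2 ]
R4 <- R4 - (1/4)*R1:  [     0    5/4  -11/4    1/4    1/4 ]
R3 <- R3 - (-13/3)*R2:  [    0     0   -22  13/3    22 ]
R4 <- R4 - (-5/6)*R2:  [     0      0  -13/2    7/3   13/2 ]
R4 <- R4 - (13/44)*R3:  [       0        0        0  139/132        0 ]
Row echelon form:
[ 4    -5     3        3  |    15 ]
[ 0  -3/2  -9/2      5/2  |  15/2 ]
[ 0     0   -22     13/3  |    22 ]
[ 0     0     0  139/132  |     0 ]
Back-substitution:
s = (0) / (139/132) = 0
r = (22 - (13/3)*(0)) / -22 = -1
q = (15/2 - (-9/2)*(-1) - (5/2)*(0)) / (-3/2) = -2
p = (15 - (-5)*(-2) - (3)*(-1) - (3)*(0)) / 4 = 2

(2, -2, -1, 0)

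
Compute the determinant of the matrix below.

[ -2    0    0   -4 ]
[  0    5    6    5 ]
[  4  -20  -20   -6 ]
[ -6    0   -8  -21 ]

Forward elimination:
R3 <- R3 - (-2)*R1:  [   0  -20  -20  -14 ]
R4 <- R4 - (3)*R1:  [  0   0  -8  -9 ]
R3 <- R3 - (-4)*R2:  [ 0  0  4  6 ]
R4 <- R4 - (-2)*R3:  [ 0  0  0  3 ]
Upper-triangular form:
[ -2  0  0  -4 ]
[  0  5  6   5 ]
[  0  0  4   6 ]
[  0  0  0   3 ]
det(A) = (-1)^0 * (-2) * (5) * (4) * (3) = -120  (0 row swaps -> sign +1)

det(A) = -120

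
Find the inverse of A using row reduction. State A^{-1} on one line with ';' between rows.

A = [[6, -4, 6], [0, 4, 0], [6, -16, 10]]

inverse = [5/12 -7/12 -1/4; 0 1/4 0; -1/4 3/4 1/4]

Gauss-Jordan on [A | I]:
R1 <- (1/6)*R1:  [    1  -2/3     1  |   1/6     0     0 ]
R3 <- R3 - (6)*R1:  [   0  -12    4  |   -1    0    1 ]
R2 <- (1/4)*R2:  [   0    1    0  |    0  1/4    0 ]
R1 <- R1 - (-2/3)*R2:  [   1    0    1  |  1/6  1/6    0 ]
R3 <- R3 - (-12)*R2:  [  0   0   4  |  -1   3   1 ]
R3 <- (1/4)*R3:  [    0     0     1  |  -1/4   3/4   1/4 ]
R1 <- R1 - (1)*R3:  [     1      0      0  |   5/12  -7/12   -1/4 ]
Right block of [I | A^{-1}] is the inverse:
[ 5/12  -7/12  -1/4 ]
[    0    1/4     0 ]
[ -1/4    3/4   1/4 ]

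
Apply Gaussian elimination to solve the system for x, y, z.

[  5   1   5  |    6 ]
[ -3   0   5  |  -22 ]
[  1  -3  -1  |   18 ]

(4, -4, -2)

Forward elimination on [A|b]:
R2 <- R2 - (-3/5)*R1:  [     0    3/5      8  -92/5 ]
R3 <- R3 - (1/5)*R1:  [     0  -16/5     -2   84/5 ]
R3 <- R3 - (-16/3)*R2:  [      0       0   122/3  -244/3 ]
Row echelon form:
[ 5    1      5  |       6 ]
[ 0  3/5      8  |   -92/5 ]
[ 0    0  122/3  |  -244/3 ]
Back-substitution:
z = (-244/3) / (122/3) = -2
y = (-92/5 - (8)*(-2)) / (3/5) = -4
x = (6 - (1)*(-4) - (5)*(-2)) / 5 = 4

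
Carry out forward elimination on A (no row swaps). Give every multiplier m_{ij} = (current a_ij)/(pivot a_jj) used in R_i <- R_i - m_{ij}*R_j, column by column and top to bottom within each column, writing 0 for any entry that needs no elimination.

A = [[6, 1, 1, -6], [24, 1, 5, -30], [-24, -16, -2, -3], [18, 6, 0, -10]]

Forward elimination:
R2 <- R2 - (4)*R1:  [  0  -3   1  -6 ]
R3 <- R3 - (-4)*R1:  [   0  -12    2  -27 ]
R4 <- R4 - (3)*R1:  [  0   3  -3   8 ]
R3 <- R3 - (4)*R2:  [  0   0  -2  -3 ]
R4 <- R4 - (-1)*R2:  [  0   0  -2   2 ]
R4 <- R4 - (1)*R3:  [ 0  0  0  5 ]
Multipliers (in order of application): m_{21} = 4, m_{31} = -4, m_{41} = 3, m_{32} = 4, m_{42} = -1, m_{43} = 1

multipliers: 4, -4, 3, 4, -1, 1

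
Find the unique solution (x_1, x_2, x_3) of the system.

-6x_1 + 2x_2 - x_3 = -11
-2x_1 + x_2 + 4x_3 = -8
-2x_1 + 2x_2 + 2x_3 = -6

Forward elimination on [A|b]:
R2 <- R2 - (1/3)*R1:  [     0    1/3   13/3  -13/3 ]
R3 <- R3 - (1/3)*R1:  [    0   4/3   7/3  -7/3 ]
R3 <- R3 - (4)*R2:  [   0    0  -15   15 ]
Row echelon form:
[ -6    2    -1  |    -11 ]
[  0  1/3  13/3  |  -13/3 ]
[  0    0   -15  |     15 ]
Back-substitution:
x_3 = (15) / -15 = -1
x_2 = (-13/3 - (13/3)*(-1)) / (1/3) = 0
x_1 = (-11 - (2)*(0) - (-1)*(-1)) / -6 = 2

(2, 0, -1)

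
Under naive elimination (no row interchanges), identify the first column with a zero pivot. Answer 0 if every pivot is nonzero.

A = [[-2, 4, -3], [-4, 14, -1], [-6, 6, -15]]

Naive forward elimination:
R2 <- R2 - (2)*R1:  [ 0  6  5 ]
R3 <- R3 - (3)*R1:  [  0  -6  -6 ]
R3 <- R3 - (-1)*R2:  [  0   0  -1 ]
All pivots nonzero; naive elimination completes without hitting a zero pivot.

first zero-pivot column = 0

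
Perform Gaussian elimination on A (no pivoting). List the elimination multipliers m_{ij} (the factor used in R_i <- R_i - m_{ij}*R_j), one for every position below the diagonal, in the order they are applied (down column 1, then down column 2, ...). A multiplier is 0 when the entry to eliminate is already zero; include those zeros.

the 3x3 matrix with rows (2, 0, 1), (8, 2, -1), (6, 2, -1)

Forward elimination:
R2 <- R2 - (4)*R1:  [  0   2  -5 ]
R3 <- R3 - (3)*R1:  [  0   2  -4 ]
R3 <- R3 - (1)*R2:  [ 0  0  1 ]
Multipliers (in order of application): m_{21} = 4, m_{31} = 3, m_{32} = 1

multipliers: 4, 3, 1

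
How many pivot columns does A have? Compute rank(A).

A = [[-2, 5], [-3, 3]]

rank(A) = 2

Row reduction:
R2 <- R2 - (3/2)*R1:  [    0  -9/2 ]
Row echelon form:
[ -2     5 ]
[  0  -9/2 ]
Nonzero rows / pivot columns: 2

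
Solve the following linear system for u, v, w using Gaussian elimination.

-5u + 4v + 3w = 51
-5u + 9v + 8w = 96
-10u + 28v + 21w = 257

(-4, 4, 5)

Forward elimination on [A|b]:
R2 <- R2 - (1)*R1:  [  0   5   5  45 ]
R3 <- R3 - (2)*R1:  [   0   20   15  155 ]
R3 <- R3 - (4)*R2:  [   0    0   -5  -25 ]
Row echelon form:
[ -5  4   3  |   51 ]
[  0  5   5  |   45 ]
[  0  0  -5  |  -25 ]
Back-substitution:
w = (-25) / -5 = 5
v = (45 - (5)*(5)) / 5 = 4
u = (51 - (4)*(4) - (3)*(5)) / -5 = -4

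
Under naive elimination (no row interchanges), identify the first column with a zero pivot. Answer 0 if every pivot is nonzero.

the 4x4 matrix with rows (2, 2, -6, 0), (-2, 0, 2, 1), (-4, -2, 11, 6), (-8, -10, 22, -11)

Naive forward elimination:
R2 <- R2 - (-1)*R1:  [  0   2  -4   1 ]
R3 <- R3 - (-2)*R1:  [  0   2  -1   6 ]
R4 <- R4 - (-4)*R1:  [   0   -2   -2  -11 ]
R3 <- R3 - (1)*R2:  [ 0  0  3  5 ]
R4 <- R4 - (-1)*R2:  [   0    0   -6  -10 ]
R4 <- R4 - (-2)*R3:  [ 0  0  0  0 ]
Matrix at this point:
[ 2  2  -6  0 ]
[ 0  2  -4  1 ]
[ 0  0   3  5 ]
[ 0  0   0  0 ]
Pivot entry (4,4) in the last row is zero and there are no rows below to swap with -> zero pivot in column 4 (A is singular).

first zero-pivot column = 4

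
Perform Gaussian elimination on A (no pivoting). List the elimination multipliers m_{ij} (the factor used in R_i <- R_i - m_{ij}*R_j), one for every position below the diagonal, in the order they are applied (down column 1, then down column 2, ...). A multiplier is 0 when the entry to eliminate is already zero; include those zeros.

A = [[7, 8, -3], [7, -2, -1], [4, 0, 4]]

multipliers: 1, 4/7, 16/35

Forward elimination:
R2 <- R2 - (1)*R1:  [   0  -10    2 ]
R3 <- R3 - (4/7)*R1:  [     0  -32/7   40/7 ]
R3 <- R3 - (16/35)*R2:  [    0     0  24/5 ]
Multipliers (in order of application): m_{21} = 1, m_{31} = 4/7, m_{32} = 16/35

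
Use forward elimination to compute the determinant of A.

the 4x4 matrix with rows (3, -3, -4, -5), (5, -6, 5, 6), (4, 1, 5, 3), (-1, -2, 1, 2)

Forward elimination:
R2 <- R2 - (5/3)*R1:  [    0    -1  35/3  43/3 ]
R3 <- R3 - (4/3)*R1:  [    0     5  31/3  29/3 ]
R4 <- R4 - (-1/3)*R1:  [    0    -3  -1/3   1/3 ]
R3 <- R3 - (-5)*R2:  [     0      0  206/3  244/3 ]
R4 <- R4 - (3)*R2:  [      0       0  -106/3  -128/3 ]
R4 <- R4 - (-53/103)*R3:  [       0        0        0  -84/103 ]
Upper-triangular form:
[ 3  -3     -4       -5 ]
[ 0  -1   35/3     43/3 ]
[ 0   0  206/3    244/3 ]
[ 0   0      0  -84/103 ]
det(A) = (-1)^0 * (3) * (-1) * (206/3) * (-84/103) = 168  (0 row swaps -> sign +1)

det(A) = 168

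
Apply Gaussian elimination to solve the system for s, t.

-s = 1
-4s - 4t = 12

Forward elimination on [A|b]:
R2 <- R2 - (4)*R1:  [  0  -4   8 ]
Row echelon form:
[ -1   0  |  1 ]
[  0  -4  |  8 ]
Back-substitution:
t = (8) / -4 = -2
s = (1) / -1 = -1

(-1, -2)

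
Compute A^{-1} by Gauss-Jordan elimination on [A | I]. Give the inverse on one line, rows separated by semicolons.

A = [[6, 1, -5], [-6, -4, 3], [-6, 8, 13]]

Gauss-Jordan on [A | I]:
R1 <- (1/6)*R1:  [    1   1/6  -5/6  |   1/6     0     0 ]
R2 <- R2 - (-6)*R1:  [  0  -3  -2  |   1   1   0 ]
R3 <- R3 - (-6)*R1:  [ 0  9  8  |  1  0  1 ]
R2 <- (1/-3)*R2:  [    0     1   2/3  |  -1/3  -1/3     0 ]
R1 <- R1 - (1/6)*R2:  [      1       0  -17/18  |     2/9    1/18       0 ]
R3 <- R3 - (9)*R2:  [ 0  0  2  |  4  3  1 ]
R3 <- (1/2)*R3:  [   0    0    1  |    2  3/2  1/2 ]
R1 <- R1 - (-17/18)*R3:  [     1      0      0  |   19/9  53/36  17/36 ]
R2 <- R2 - (2/3)*R3:  [    0     1     0  |  -5/3  -4/3  -1/3 ]
Right block of [I | A^{-1}] is the inverse:
[ 19/9  53/36  17/36 ]
[ -5/3   -4/3   -1/3 ]
[    2    3/2    1/2 ]

inverse = [19/9 53/36 17/36; -5/3 -4/3 -1/3; 2 3/2 1/2]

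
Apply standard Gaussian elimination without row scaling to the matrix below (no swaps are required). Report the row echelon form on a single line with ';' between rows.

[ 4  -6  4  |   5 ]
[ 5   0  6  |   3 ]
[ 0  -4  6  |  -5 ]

Forward elimination:
R2 <- R2 - (5/4)*R1:  [     0   15/2      1  -13/4 ]
R3 <- R3 - (-8/15)*R2:  [       0        0    98/15  -101/15 ]
Row echelon form:
[ 4    -6      4  |        5 ]
[ 0  15/2      1  |    -13/4 ]
[ 0     0  98/15  |  -101/15 ]

REF = [4 -6 4 5; 0 15/2 1 -13/4; 0 0 98/15 -101/15]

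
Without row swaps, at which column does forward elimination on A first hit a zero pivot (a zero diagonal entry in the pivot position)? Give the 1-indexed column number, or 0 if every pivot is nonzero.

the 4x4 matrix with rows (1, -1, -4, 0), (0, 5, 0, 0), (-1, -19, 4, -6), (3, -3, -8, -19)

first zero-pivot column = 3

Naive forward elimination:
R3 <- R3 - (-1)*R1:  [   0  -20    0   -6 ]
R4 <- R4 - (3)*R1:  [   0    0    4  -19 ]
R3 <- R3 - (-4)*R2:  [  0   0   0  -6 ]
Matrix at this point:
[ 1  -1  -4    0 ]
[ 0   5   0    0 ]
[ 0   0   0   -6 ]
[ 0   0   4  -19 ]
Pivot entry (3,3) is zero but row 4 has 4 in column 3 -> naive elimination stops; a row interchange (e.g. R3 <-> R4) would be required here.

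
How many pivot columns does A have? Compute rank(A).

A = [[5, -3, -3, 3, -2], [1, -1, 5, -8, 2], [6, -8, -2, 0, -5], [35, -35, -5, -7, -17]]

rank(A) = 3

Row reduction:
R2 <- R2 - (1/5)*R1:  [     0   -2/5   28/5  -43/5   12/5 ]
R3 <- R3 - (6/5)*R1:  [     0  -22/5    8/5  -18/5  -13/5 ]
R4 <- R4 - (7)*R1:  [   0  -14   16  -28   -3 ]
R3 <- R3 - (11)*R2:  [   0    0  -60   91  -29 ]
R4 <- R4 - (35)*R2:  [    0     0  -180   273   -87 ]
R4 <- R4 - (3)*R3:  [ 0  0  0  0  0 ]
Row echelon form:
[ 5    -3    -3      3    -2 ]
[ 0  -2/5  28/5  -43/5  12/5 ]
[ 0     0   -60     91   -29 ]
[ 0     0     0      0     0 ]
Nonzero rows / pivot columns: 3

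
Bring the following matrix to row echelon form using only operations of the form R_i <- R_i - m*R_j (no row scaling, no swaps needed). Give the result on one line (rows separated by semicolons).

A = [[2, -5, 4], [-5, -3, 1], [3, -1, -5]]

REF = [2 -5 4; 0 -31/2 11; 0 0 -198/31]

Forward elimination:
R2 <- R2 - (-5/2)*R1:  [     0  -31/2     11 ]
R3 <- R3 - (3/2)*R1:  [    0  13/2   -11 ]
R3 <- R3 - (-13/31)*R2:  [       0        0  -198/31 ]
Row echelon form:
[ 2     -5        4 ]
[ 0  -31/2       11 ]
[ 0      0  -198/31 ]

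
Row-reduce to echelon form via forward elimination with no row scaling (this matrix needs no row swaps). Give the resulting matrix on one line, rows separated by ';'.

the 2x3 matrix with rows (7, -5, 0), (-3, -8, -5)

REF = [7 -5 0; 0 -71/7 -5]

Forward elimination:
R2 <- R2 - (-3/7)*R1:  [     0  -71/7     -5 ]
Row echelon form:
[ 7     -5   0 ]
[ 0  -71/7  -5 ]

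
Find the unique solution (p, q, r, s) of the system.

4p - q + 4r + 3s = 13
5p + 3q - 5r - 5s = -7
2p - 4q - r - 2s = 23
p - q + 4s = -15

Forward elimination on [A|b]:
R2 <- R2 - (5/4)*R1:  [     0   17/4    -10  -35/4  -93/4 ]
R3 <- R3 - (1/2)*R1:  [    0  -7/2    -3  -7/2  33/2 ]
R4 <- R4 - (1/4)*R1:  [     0   -3/4     -1   13/4  -73/4 ]
R3 <- R3 - (-14/17)*R2:  [       0        0  -191/17  -182/17   -45/17 ]
R4 <- R4 - (-3/17)*R2:  [       0        0   -47/17    29/17  -380/17 ]
R4 <- R4 - (47/191)*R3:  [         0          0          0    829/191  -4145/191 ]
Row echelon form:
[ 4    -1        4        3  |         13 ]
[ 0  17/4      -10    -35/4  |      -93/4 ]
[ 0     0  -191/17  -182/17  |     -45/17 ]
[ 0     0        0  829/191  |  -4145/191 ]
Back-substitution:
s = (-4145/191) / (829/191) = -5
r = (-45/17 - (-182/17)*(-5)) / (-191/17) = 5
q = (-93/4 - (-10)*(5) - (-35/4)*(-5)) / (17/4) = -4
p = (13 - (-1)*(-4) - (4)*(5) - (3)*(-5)) / 4 = 1

(1, -4, 5, -5)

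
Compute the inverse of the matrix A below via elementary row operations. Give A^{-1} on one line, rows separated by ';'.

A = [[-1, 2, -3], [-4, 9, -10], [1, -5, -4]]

Gauss-Jordan on [A | I]:
R1 <- (1/-1)*R1:  [  1  -2   3  |  -1   0   0 ]
R2 <- R2 - (-4)*R1:  [  0   1   2  |  -4   1   0 ]
R3 <- R3 - (1)*R1:  [  0  -3  -7  |   1   0   1 ]
R1 <- R1 - (-2)*R2:  [  1   0   7  |  -9   2   0 ]
R3 <- R3 - (-3)*R2:  [   0    0   -1  |  -11    3    1 ]
R3 <- (1/-1)*R3:  [  0   0   1  |  11  -3  -1 ]
R1 <- R1 - (7)*R3:  [   1    0    0  |  -86   23    7 ]
R2 <- R2 - (2)*R3:  [   0    1    0  |  -26    7    2 ]
Right block of [I | A^{-1}] is the inverse:
[ -86  23   7 ]
[ -26   7   2 ]
[  11  -3  -1 ]

inverse = [-86 23 7; -26 7 2; 11 -3 -1]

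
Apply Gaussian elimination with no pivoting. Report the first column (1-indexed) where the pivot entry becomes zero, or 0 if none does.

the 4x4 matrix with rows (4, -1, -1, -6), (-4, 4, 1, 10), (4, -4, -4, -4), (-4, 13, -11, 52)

Naive forward elimination:
R2 <- R2 - (-1)*R1:  [ 0  3  0  4 ]
R3 <- R3 - (1)*R1:  [  0  -3  -3   2 ]
R4 <- R4 - (-1)*R1:  [   0   12  -12   46 ]
R3 <- R3 - (-1)*R2:  [  0   0  -3   6 ]
R4 <- R4 - (4)*R2:  [   0    0  -12   30 ]
R4 <- R4 - (4)*R3:  [ 0  0  0  6 ]
All pivots nonzero; naive elimination completes without hitting a zero pivot.

first zero-pivot column = 0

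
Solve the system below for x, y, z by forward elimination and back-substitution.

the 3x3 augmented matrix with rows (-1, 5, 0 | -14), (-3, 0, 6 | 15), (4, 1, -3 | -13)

Forward elimination on [A|b]:
R2 <- R2 - (3)*R1:  [   0  -15    6   57 ]
R3 <- R3 - (-4)*R1:  [   0   21   -3  -69 ]
R3 <- R3 - (-7/5)*R2:  [    0     0  27/5  54/5 ]
Row echelon form:
[ -1    5     0  |   -14 ]
[  0  -15     6  |    57 ]
[  0    0  27/5  |  54/5 ]
Back-substitution:
z = (54/5) / (27/5) = 2
y = (57 - (6)*(2)) / -15 = -3
x = (-14 - (5)*(-3)) / -1 = -1

(-1, -3, 2)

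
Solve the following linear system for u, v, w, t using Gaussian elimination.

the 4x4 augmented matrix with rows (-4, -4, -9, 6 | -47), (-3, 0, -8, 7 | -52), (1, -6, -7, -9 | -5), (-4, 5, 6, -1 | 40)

Forward elimination on [A|b]:
R2 <- R2 - (3/4)*R1:  [     0      3   -5/4    5/2  -67/4 ]
R3 <- R3 - (-1/4)*R1:  [     0     -7  -37/4  -15/2  -67/4 ]
R4 <- R4 - (1)*R1:  [  0   9  15  -7  87 ]
R3 <- R3 - (-7/3)*R2:  [      0       0   -73/6    -5/3  -335/6 ]
R4 <- R4 - (3)*R2:  [     0      0   75/4  -29/2  549/4 ]
R4 <- R4 - (-225/146)*R3:  [        0         0         0  -1246/73   3738/73 ]
Row echelon form:
[ -4  -4     -9         6  |      -47 ]
[  0   3   -5/4       5/2  |    -67/4 ]
[  0   0  -73/6      -5/3  |   -335/6 ]
[  0   0      0  -1246/73  |  3738/73 ]
Back-substitution:
t = (3738/73) / (-1246/73) = -3
w = (-335/6 - (-5/3)*(-3)) / (-73/6) = 5
v = (-67/4 - (-5/4)*(5) - (5/2)*(-3)) / 3 = -1
u = (-47 - (-4)*(-1) - (-9)*(5) - (6)*(-3)) / -4 = -3

(-3, -1, 5, -3)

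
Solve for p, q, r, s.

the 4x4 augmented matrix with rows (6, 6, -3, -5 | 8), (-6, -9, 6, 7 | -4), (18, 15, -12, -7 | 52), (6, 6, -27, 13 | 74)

Forward elimination on [A|b]:
R2 <- R2 - (-1)*R1:  [  0  -3   3   2   4 ]
R3 <- R3 - (3)*R1:  [  0  -3  -3   8  28 ]
R4 <- R4 - (1)*R1:  [   0    0  -24   18   66 ]
R3 <- R3 - (1)*R2:  [  0   0  -6   6  24 ]
R4 <- R4 - (4)*R3:  [   0    0    0   -6  -30 ]
Row echelon form:
[ 6   6  -3  -5  |    8 ]
[ 0  -3   3   2  |    4 ]
[ 0   0  -6   6  |   24 ]
[ 0   0   0  -6  |  -30 ]
Back-substitution:
s = (-30) / -6 = 5
r = (24 - (6)*(5)) / -6 = 1
q = (4 - (3)*(1) - (2)*(5)) / -3 = 3
p = (8 - (6)*(3) - (-3)*(1) - (-5)*(5)) / 6 = 3

(3, 3, 1, 5)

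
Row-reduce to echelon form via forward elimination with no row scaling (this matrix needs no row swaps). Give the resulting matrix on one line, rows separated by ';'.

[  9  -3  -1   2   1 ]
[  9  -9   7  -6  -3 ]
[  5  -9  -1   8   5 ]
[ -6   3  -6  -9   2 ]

Forward elimination:
R2 <- R2 - (1)*R1:  [  0  -6   8  -8  -4 ]
R3 <- R3 - (5/9)*R1:  [     0  -22/3   -4/9   62/9   40/9 ]
R4 <- R4 - (-2/3)*R1:  [     0      1  -20/3  -23/3    8/3 ]
R3 <- R3 - (11/9)*R2:  [     0      0  -92/9   50/3   28/3 ]
R4 <- R4 - (-1/6)*R2:  [     0      0  -16/3     -9      2 ]
R4 <- R4 - (12/23)*R3:  [       0        0        0  -407/23   -66/23 ]
Row echelon form:
[ 9  -3     -1        2       1 ]
[ 0  -6      8       -8      -4 ]
[ 0   0  -92/9     50/3    28/3 ]
[ 0   0      0  -407/23  -66/23 ]

REF = [9 -3 -1 2 1; 0 -6 8 -8 -4; 0 0 -92/9 50/3 28/3; 0 0 0 -407/23 -66/23]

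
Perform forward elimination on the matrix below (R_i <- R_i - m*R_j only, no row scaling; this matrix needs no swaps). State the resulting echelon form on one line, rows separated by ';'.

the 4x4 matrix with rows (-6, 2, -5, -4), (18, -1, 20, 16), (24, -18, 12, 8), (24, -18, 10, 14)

Forward elimination:
R2 <- R2 - (-3)*R1:  [ 0  5  5  4 ]
R3 <- R3 - (-4)*R1:  [   0  -10   -8   -8 ]
R4 <- R4 - (-4)*R1:  [   0  -10  -10   -2 ]
R3 <- R3 - (-2)*R2:  [ 0  0  2  0 ]
R4 <- R4 - (-2)*R2:  [ 0  0  0  6 ]
Row echelon form:
[ -6  2  -5  -4 ]
[  0  5   5   4 ]
[  0  0   2   0 ]
[  0  0   0   6 ]

REF = [-6 2 -5 -4; 0 5 5 4; 0 0 2 0; 0 0 0 6]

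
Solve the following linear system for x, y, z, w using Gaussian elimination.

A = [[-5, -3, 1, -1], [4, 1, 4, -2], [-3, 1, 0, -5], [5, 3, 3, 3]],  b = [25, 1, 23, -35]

Forward elimination on [A|b]:
R2 <- R2 - (-4/5)*R1:  [     0   -7/5   24/5  -14/5     21 ]
R3 <- R3 - (3/5)*R1:  [     0   14/5   -3/5  -22/5      8 ]
R4 <- R4 - (-1)*R1:  [   0    0    4    2  -10 ]
R3 <- R3 - (-2)*R2:  [   0    0    9  -10   50 ]
R4 <- R4 - (4/9)*R3:  [      0       0       0    58/9  -290/9 ]
Row echelon form:
[ -5    -3     1     -1  |      25 ]
[  0  -7/5  24/5  -14/5  |      21 ]
[  0     0     9    -10  |      50 ]
[  0     0     0   58/9  |  -290/9 ]
Back-substitution:
w = (-290/9) / (58/9) = -5
z = (50 - (-10)*(-5)) / 9 = 0
y = (21 - (24/5)*(0) - (-14/5)*(-5)) / (-7/5) = -5
x = (25 - (-3)*(-5) - (1)*(0) - (-1)*(-5)) / -5 = -1

(-1, -5, 0, -5)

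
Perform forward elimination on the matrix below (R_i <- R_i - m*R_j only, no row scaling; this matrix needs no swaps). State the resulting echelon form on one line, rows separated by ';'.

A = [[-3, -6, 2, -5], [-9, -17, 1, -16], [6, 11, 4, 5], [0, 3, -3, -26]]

REF = [-3 -6 2 -5; 0 1 -5 -1; 0 0 3 -6; 0 0 0 1]

Forward elimination:
R2 <- R2 - (3)*R1:  [  0   1  -5  -1 ]
R3 <- R3 - (-2)*R1:  [  0  -1   8  -5 ]
R3 <- R3 - (-1)*R2:  [  0   0   3  -6 ]
R4 <- R4 - (3)*R2:  [   0    0   12  -23 ]
R4 <- R4 - (4)*R3:  [ 0  0  0  1 ]
Row echelon form:
[ -3  -6   2  -5 ]
[  0   1  -5  -1 ]
[  0   0   3  -6 ]
[  0   0   0   1 ]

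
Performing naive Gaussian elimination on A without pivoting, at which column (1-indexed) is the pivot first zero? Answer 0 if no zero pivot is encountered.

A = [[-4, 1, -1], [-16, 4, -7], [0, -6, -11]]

first zero-pivot column = 2

Naive forward elimination:
R2 <- R2 - (4)*R1:  [  0   0  -3 ]
Matrix at this point:
[ -4   1   -1 ]
[  0   0   -3 ]
[  0  -6  -11 ]
Pivot entry (2,2) is zero but row 3 has -6 in column 2 -> naive elimination stops; a row interchange (e.g. R2 <-> R3) would be required here.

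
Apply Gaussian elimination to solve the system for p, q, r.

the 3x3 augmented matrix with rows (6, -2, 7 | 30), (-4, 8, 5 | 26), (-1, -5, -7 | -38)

Forward elimination on [A|b]:
R2 <- R2 - (-2/3)*R1:  [    0  20/3  29/3    46 ]
R3 <- R3 - (-1/6)*R1:  [     0  -16/3  -35/6    -33 ]
R3 <- R3 - (-4/5)*R2:  [     0      0  19/10   19/5 ]
Row echelon form:
[ 6    -2      7  |    30 ]
[ 0  20/3   29/3  |    46 ]
[ 0     0  19/10  |  19/5 ]
Back-substitution:
r = (19/5) / (19/10) = 2
q = (46 - (29/3)*(2)) / (20/3) = 4
p = (30 - (-2)*(4) - (7)*(2)) / 6 = 4

(4, 4, 2)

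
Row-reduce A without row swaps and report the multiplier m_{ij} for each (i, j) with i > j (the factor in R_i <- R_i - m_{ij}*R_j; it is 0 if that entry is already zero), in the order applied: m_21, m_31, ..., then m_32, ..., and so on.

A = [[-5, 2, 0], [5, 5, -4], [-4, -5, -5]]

Forward elimination:
R2 <- R2 - (-1)*R1:  [  0   7  -4 ]
R3 <- R3 - (4/5)*R1:  [     0  -33/5     -5 ]
R3 <- R3 - (-33/35)*R2:  [       0        0  -307/35 ]
Multipliers (in order of application): m_{21} = -1, m_{31} = 4/5, m_{32} = -33/35

multipliers: -1, 4/5, -33/35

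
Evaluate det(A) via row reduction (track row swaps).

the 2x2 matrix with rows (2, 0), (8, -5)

Forward elimination:
R2 <- R2 - (4)*R1:  [  0  -5 ]
Upper-triangular form:
[ 2   0 ]
[ 0  -5 ]
det(A) = (-1)^0 * (2) * (-5) = -10  (0 row swaps -> sign +1)

det(A) = -10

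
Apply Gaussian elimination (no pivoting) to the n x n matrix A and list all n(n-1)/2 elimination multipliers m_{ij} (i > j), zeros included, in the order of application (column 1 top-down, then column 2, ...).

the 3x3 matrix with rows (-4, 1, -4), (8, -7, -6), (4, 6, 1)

Forward elimination:
R2 <- R2 - (-2)*R1:  [   0   -5  -14 ]
R3 <- R3 - (-1)*R1:  [  0   7  -3 ]
R3 <- R3 - (-7/5)*R2:  [      0       0  -113/5 ]
Multipliers (in order of application): m_{21} = -2, m_{31} = -1, m_{32} = -7/5

multipliers: -2, -1, -7/5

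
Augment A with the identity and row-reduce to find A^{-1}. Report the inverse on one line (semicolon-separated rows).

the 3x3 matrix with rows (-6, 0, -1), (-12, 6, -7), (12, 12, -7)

Gauss-Jordan on [A | I]:
R1 <- (1/-6)*R1:  [    1     0   1/6  |  -1/6     0     0 ]
R2 <- R2 - (-12)*R1:  [  0   6  -5  |  -2   1   0 ]
R3 <- R3 - (12)*R1:  [  0  12  -9  |   2   0   1 ]
R2 <- (1/6)*R2:  [    0     1  -5/6  |  -1/3   1/6     0 ]
R3 <- R3 - (12)*R2:  [  0   0   1  |   6  -2   1 ]
R1 <- R1 - (1/6)*R3:  [    1     0     0  |  -7/6   1/3  -1/6 ]
R2 <- R2 - (-5/6)*R3:  [    0     1     0  |  14/3  -3/2   5/6 ]
Right block of [I | A^{-1}] is the inverse:
[ -7/6   1/3  -1/6 ]
[ 14/3  -3/2   5/6 ]
[    6    -2     1 ]

inverse = [-7/6 1/3 -1/6; 14/3 -3/2 5/6; 6 -2 1]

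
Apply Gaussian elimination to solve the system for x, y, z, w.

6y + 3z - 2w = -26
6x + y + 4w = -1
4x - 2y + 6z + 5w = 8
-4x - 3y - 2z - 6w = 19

Forward elimination on [A|b]:
R1 <-> R2   (pivot in column 1 was zero)
[  6   1   0   4   -1 ]
[  0   6   3  -2  -26 ]
[  4  -2   6   5    8 ]
[ -4  -3  -2  -6   19 ]
R3 <- R3 - (2/3)*R1:  [    0  -8/3     6   7/3  26/3 ]
R4 <- R4 - (-2/3)*R1:  [     0   -7/3     -2  -10/3   55/3 ]
R3 <- R3 - (-4/9)*R2:  [     0      0   22/3   13/9  -26/9 ]
R4 <- R4 - (-7/18)*R2:  [     0      0   -5/6  -37/9   74/9 ]
R4 <- R4 - (-5/44)*R3:  [        0         0         0  -521/132    521/66 ]
Row echelon form:
[ 6  1     0         4  |      -1 ]
[ 0  6     3        -2  |     -26 ]
[ 0  0  22/3      13/9  |   -26/9 ]
[ 0  0     0  -521/132  |  521/66 ]
Back-substitution:
w = (521/66) / (-521/132) = -2
z = (-26/9 - (13/9)*(-2)) / (22/3) = 0
y = (-26 - (3)*(0) - (-2)*(-2)) / 6 = -5
x = (-1 - (1)*(-5) - (4)*(-2)) / 6 = 2

(2, -5, 0, -2)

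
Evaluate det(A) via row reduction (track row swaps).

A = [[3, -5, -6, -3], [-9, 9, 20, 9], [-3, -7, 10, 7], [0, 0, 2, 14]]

Forward elimination:
R2 <- R2 - (-3)*R1:  [  0  -6   2   0 ]
R3 <- R3 - (-1)*R1:  [   0  -12    4    4 ]
R3 <- R3 - (2)*R2:  [ 0  0  0  4 ]
R3 <-> R4   (pivot in column 3 was zero)
[ 3  -5  -6  -3 ]
[ 0  -6   2   0 ]
[ 0   0   2  14 ]
[ 0   0   0   4 ]
Upper-triangular form:
[ 3  -5  -6  -3 ]
[ 0  -6   2   0 ]
[ 0   0   2  14 ]
[ 0   0   0   4 ]
det(A) = (-1)^1 * (3) * (-6) * (2) * (4) = 144  (1 row swap -> sign -1)

det(A) = 144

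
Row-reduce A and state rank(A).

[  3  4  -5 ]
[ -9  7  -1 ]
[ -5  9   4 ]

Row reduction:
R2 <- R2 - (-3)*R1:  [   0   19  -16 ]
R3 <- R3 - (-5/3)*R1:  [     0   47/3  -13/3 ]
R3 <- R3 - (47/57)*R2:  [      0       0  505/57 ]
Row echelon form:
[ 3   4      -5 ]
[ 0  19     -16 ]
[ 0   0  505/57 ]
Nonzero rows / pivot columns: 3

rank(A) = 3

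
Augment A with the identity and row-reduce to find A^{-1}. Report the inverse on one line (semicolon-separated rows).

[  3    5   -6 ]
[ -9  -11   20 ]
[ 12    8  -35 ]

Gauss-Jordan on [A | I]:
R1 <- (1/3)*R1:  [   1  5/3   -2  |  1/3    0    0 ]
R2 <- R2 - (-9)*R1:  [ 0  4  2  |  3  1  0 ]
R3 <- R3 - (12)*R1:  [   0  -12  -11  |   -4    0    1 ]
R2 <- (1/4)*R2:  [   0    1  1/2  |  3/4  1/4    0 ]
R1 <- R1 - (5/3)*R2:  [      1       0   -17/6  |  -11/12   -5/12       0 ]
R3 <- R3 - (-12)*R2:  [  0   0  -5  |   5   3   1 ]
R3 <- (1/-5)*R3:  [    0     0     1  |    -1  -3/5  -1/5 ]
R1 <- R1 - (-17/6)*R3:  [       1        0        0  |    -15/4  -127/60   -17/30 ]
R2 <- R2 - (1/2)*R3:  [     0      1      0  |    5/4  11/20   1/10 ]
Right block of [I | A^{-1}] is the inverse:
[ -15/4  -127/60  -17/30 ]
[   5/4    11/20    1/10 ]
[    -1     -3/5    -1/5 ]

inverse = [-15/4 -127/60 -17/30; 5/4 11/20 1/10; -1 -3/5 -1/5]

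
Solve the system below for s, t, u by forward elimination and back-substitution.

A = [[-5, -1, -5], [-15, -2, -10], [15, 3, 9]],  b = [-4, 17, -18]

Forward elimination on [A|b]:
R2 <- R2 - (3)*R1:  [  0   1   5  29 ]
R3 <- R3 - (-3)*R1:  [   0    0   -6  -30 ]
Row echelon form:
[ -5  -1  -5  |   -4 ]
[  0   1   5  |   29 ]
[  0   0  -6  |  -30 ]
Back-substitution:
u = (-30) / -6 = 5
t = (29 - (5)*(5)) / 1 = 4
s = (-4 - (-1)*(4) - (-5)*(5)) / -5 = -5

(-5, 4, 5)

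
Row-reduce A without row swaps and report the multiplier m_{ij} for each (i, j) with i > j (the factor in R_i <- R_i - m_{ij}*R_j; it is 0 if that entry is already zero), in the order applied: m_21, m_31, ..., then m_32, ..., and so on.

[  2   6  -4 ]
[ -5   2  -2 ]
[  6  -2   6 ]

Forward elimination:
R2 <- R2 - (-5/2)*R1:  [   0   17  -12 ]
R3 <- R3 - (3)*R1:  [   0  -20   18 ]
R3 <- R3 - (-20/17)*R2:  [     0      0  66/17 ]
Multipliers (in order of application): m_{21} = -5/2, m_{31} = 3, m_{32} = -20/17

multipliers: -5/2, 3, -20/17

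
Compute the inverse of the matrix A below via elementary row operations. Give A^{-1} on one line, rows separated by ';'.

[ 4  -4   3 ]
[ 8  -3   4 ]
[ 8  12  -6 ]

inverse = [3/8 -3/20 7/80; -1 3/5 -1/10; -3/2 1 -1/4]

Gauss-Jordan on [A | I]:
R1 <- (1/4)*R1:  [   1   -1  3/4  |  1/4    0    0 ]
R2 <- R2 - (8)*R1:  [  0   5  -2  |  -2   1   0 ]
R3 <- R3 - (8)*R1:  [   0   20  -12  |   -2    0    1 ]
R2 <- (1/5)*R2:  [    0     1  -2/5  |  -2/5   1/5     0 ]
R1 <- R1 - (-1)*R2:  [     1      0   7/20  |  -3/20    1/5      0 ]
R3 <- R3 - (20)*R2:  [  0   0  -4  |   6  -4   1 ]
R3 <- (1/-4)*R3:  [    0     0     1  |  -3/2     1  -1/4 ]
R1 <- R1 - (7/20)*R3:  [     1      0      0  |    3/8  -3/20   7/80 ]
R2 <- R2 - (-2/5)*R3:  [     0      1      0  |     -1    3/5  -1/10 ]
Right block of [I | A^{-1}] is the inverse:
[  3/8  -3/20   7/80 ]
[   -1    3/5  -1/10 ]
[ -3/2      1   -1/4 ]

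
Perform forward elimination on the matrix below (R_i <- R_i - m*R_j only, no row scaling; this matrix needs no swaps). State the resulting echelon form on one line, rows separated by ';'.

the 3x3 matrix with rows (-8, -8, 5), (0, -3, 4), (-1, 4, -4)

REF = [-8 -8 5; 0 -3 4; 0 0 49/24]

Forward elimination:
R3 <- R3 - (1/8)*R1:  [     0      5  -37/8 ]
R3 <- R3 - (-5/3)*R2:  [     0      0  49/24 ]
Row echelon form:
[ -8  -8      5 ]
[  0  -3      4 ]
[  0   0  49/24 ]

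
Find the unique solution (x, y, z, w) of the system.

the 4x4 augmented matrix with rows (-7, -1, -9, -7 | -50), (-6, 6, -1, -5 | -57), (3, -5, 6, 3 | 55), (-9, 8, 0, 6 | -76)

Forward elimination on [A|b]:
R2 <- R2 - (6/7)*R1:  [     0   48/7   47/7      1  -99/7 ]
R3 <- R3 - (-3/7)*R1:  [     0  -38/7   15/7      0  235/7 ]
R4 <- R4 - (9/7)*R1:  [     0   65/7   81/7     15  -82/7 ]
R3 <- R3 - (-19/24)*R2:  [      0       0  179/24   19/24   179/8 ]
R4 <- R4 - (65/48)*R2:  [      0       0  119/48  655/48  119/16 ]
R4 <- R4 - (119/358)*R3:  [        0         0         0  4791/358         0 ]
Row echelon form:
[ -7    -1      -9        -7  |    -50 ]
[  0  48/7    47/7         1  |  -99/7 ]
[  0     0  179/24     19/24  |  179/8 ]
[  0     0       0  4791/358  |      0 ]
Back-substitution:
w = (0) / (4791/358) = 0
z = (179/8 - (19/24)*(0)) / (179/24) = 3
y = (-99/7 - (47/7)*(3) - (1)*(0)) / (48/7) = -5
x = (-50 - (-1)*(-5) - (-9)*(3) - (-7)*(0)) / -7 = 4

(4, -5, 3, 0)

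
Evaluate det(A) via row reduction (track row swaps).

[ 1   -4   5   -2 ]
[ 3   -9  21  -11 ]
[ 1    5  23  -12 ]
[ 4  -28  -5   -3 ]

det(A) = 15

Forward elimination:
R2 <- R2 - (3)*R1:  [  0   3   6  -5 ]
R3 <- R3 - (1)*R1:  [   0    9   18  -10 ]
R4 <- R4 - (4)*R1:  [   0  -12  -25    5 ]
R3 <- R3 - (3)*R2:  [ 0  0  0  5 ]
R4 <- R4 - (-4)*R2:  [   0    0   -1  -15 ]
R3 <-> R4   (pivot in column 3 was zero)
[ 1  -4   5   -2 ]
[ 0   3   6   -5 ]
[ 0   0  -1  -15 ]
[ 0   0   0    5 ]
Upper-triangular form:
[ 1  -4   5   -2 ]
[ 0   3   6   -5 ]
[ 0   0  -1  -15 ]
[ 0   0   0    5 ]
det(A) = (-1)^1 * (1) * (3) * (-1) * (5) = 15  (1 row swap -> sign -1)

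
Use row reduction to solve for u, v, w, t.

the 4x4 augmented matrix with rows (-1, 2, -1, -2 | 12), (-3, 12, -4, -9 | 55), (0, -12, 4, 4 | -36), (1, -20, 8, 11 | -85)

Forward elimination on [A|b]:
R2 <- R2 - (3)*R1:  [  0   6  -1  -3  19 ]
R4 <- R4 - (-1)*R1:  [   0  -18    7    9  -73 ]
R3 <- R3 - (-2)*R2:  [  0   0   2  -2   2 ]
R4 <- R4 - (-3)*R2:  [   0    0    4    0  -16 ]
R4 <- R4 - (2)*R3:  [   0    0    0    4  -20 ]
Row echelon form:
[ -1  2  -1  -2  |   12 ]
[  0  6  -1  -3  |   19 ]
[  0  0   2  -2  |    2 ]
[  0  0   0   4  |  -20 ]
Back-substitution:
t = (-20) / 4 = -5
w = (2 - (-2)*(-5)) / 2 = -4
v = (19 - (-1)*(-4) - (-3)*(-5)) / 6 = 0
u = (12 - (2)*(0) - (-1)*(-4) - (-2)*(-5)) / -1 = 2

(2, 0, -4, -5)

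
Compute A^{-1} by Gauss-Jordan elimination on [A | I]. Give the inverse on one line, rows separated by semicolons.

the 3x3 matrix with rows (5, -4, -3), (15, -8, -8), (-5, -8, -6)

Gauss-Jordan on [A | I]:
R1 <- (1/5)*R1:  [    1  -4/5  -3/5  |   1/5     0     0 ]
R2 <- R2 - (15)*R1:  [  0   4   1  |  -3   1   0 ]
R3 <- R3 - (-5)*R1:  [   0  -12   -9  |    1    0    1 ]
R2 <- (1/4)*R2:  [    0     1   1/4  |  -3/4   1/4     0 ]
R1 <- R1 - (-4/5)*R2:  [    1     0  -2/5  |  -2/5   1/5     0 ]
R3 <- R3 - (-12)*R2:  [  0   0  -6  |  -8   3   1 ]
R3 <- (1/-6)*R3:  [    0     0     1  |   4/3  -1/2  -1/6 ]
R1 <- R1 - (-2/5)*R3:  [     1      0      0  |   2/15      0  -1/15 ]
R2 <- R2 - (1/4)*R3:  [      0       1       0  |  -13/12     3/8    1/24 ]
Right block of [I | A^{-1}] is the inverse:
[   2/15     0  -1/15 ]
[ -13/12   3/8   1/24 ]
[    4/3  -1/2   -1/6 ]

inverse = [2/15 0 -1/15; -13/12 3/8 1/24; 4/3 -1/2 -1/6]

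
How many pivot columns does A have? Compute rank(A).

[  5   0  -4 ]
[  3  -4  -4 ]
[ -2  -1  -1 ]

Row reduction:
R2 <- R2 - (3/5)*R1:  [    0    -4  -8/5 ]
R3 <- R3 - (-2/5)*R1:  [     0     -1  -13/5 ]
R3 <- R3 - (1/4)*R2:  [     0      0  -11/5 ]
Row echelon form:
[ 5   0     -4 ]
[ 0  -4   -8/5 ]
[ 0   0  -11/5 ]
Nonzero rows / pivot columns: 3

rank(A) = 3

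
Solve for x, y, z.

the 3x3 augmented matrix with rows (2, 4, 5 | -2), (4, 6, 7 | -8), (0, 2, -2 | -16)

Forward elimination on [A|b]:
R2 <- R2 - (2)*R1:  [  0  -2  -3  -4 ]
R3 <- R3 - (-1)*R2:  [   0    0   -5  -20 ]
Row echelon form:
[ 2   4   5  |   -2 ]
[ 0  -2  -3  |   -4 ]
[ 0   0  -5  |  -20 ]
Back-substitution:
z = (-20) / -5 = 4
y = (-4 - (-3)*(4)) / -2 = -4
x = (-2 - (4)*(-4) - (5)*(4)) / 2 = -3

(-3, -4, 4)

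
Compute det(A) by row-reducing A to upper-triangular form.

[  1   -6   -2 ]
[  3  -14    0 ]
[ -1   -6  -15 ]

Forward elimination:
R2 <- R2 - (3)*R1:  [ 0  4  6 ]
R3 <- R3 - (-1)*R1:  [   0  -12  -17 ]
R3 <- R3 - (-3)*R2:  [ 0  0  1 ]
Upper-triangular form:
[ 1  -6  -2 ]
[ 0   4   6 ]
[ 0   0   1 ]
det(A) = (-1)^0 * (1) * (4) * (1) = 4  (0 row swaps -> sign +1)

det(A) = 4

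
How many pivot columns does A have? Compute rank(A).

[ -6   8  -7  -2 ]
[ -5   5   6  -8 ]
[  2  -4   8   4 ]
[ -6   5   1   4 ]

rank(A) = 4

Row reduction:
R2 <- R2 - (5/6)*R1:  [     0   -5/3   71/6  -19/3 ]
R3 <- R3 - (-1/3)*R1:  [    0  -4/3  17/3  10/3 ]
R4 <- R4 - (1)*R1:  [  0  -3   8   6 ]
R3 <- R3 - (4/5)*R2:  [     0      0  -19/5   42/5 ]
R4 <- R4 - (9/5)*R2:  [       0        0  -133/10     87/5 ]
R4 <- R4 - (7/2)*R3:  [   0    0    0  -12 ]
Row echelon form:
[ -6     8     -7     -2 ]
[  0  -5/3   71/6  -19/3 ]
[  0     0  -19/5   42/5 ]
[  0     0      0    -12 ]
Nonzero rows / pivot columns: 4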